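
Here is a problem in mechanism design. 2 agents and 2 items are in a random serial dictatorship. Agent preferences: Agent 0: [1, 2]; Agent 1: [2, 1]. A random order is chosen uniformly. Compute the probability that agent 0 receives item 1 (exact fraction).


Step 1: Agent 0 wants item 1
Step 2: There are 2 possible orderings of agents
Step 3: In 2 orderings, agent 0 gets item 1
Step 4: Probability = 2/2 = 1

1


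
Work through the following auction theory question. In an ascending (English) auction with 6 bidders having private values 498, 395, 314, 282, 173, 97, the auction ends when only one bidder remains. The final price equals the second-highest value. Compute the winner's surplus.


Step 1: Identify the highest value: 498
Step 2: Identify the second-highest value: 395
Step 3: The final price = second-highest value = 395
Step 4: Surplus = 498 - 395 = 103

103


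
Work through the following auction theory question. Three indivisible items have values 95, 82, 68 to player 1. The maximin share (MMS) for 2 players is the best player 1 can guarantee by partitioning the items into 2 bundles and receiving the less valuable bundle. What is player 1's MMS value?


Step 1: Item values = 95, 82, 68
Step 2: Enumerate all 2-bundle partitions and take the smaller bundle:
  Partition 1: {95} vs {82,68} -> bundles 95, 150; min = 95
  Partition 2: {82} vs {95,68} -> bundles 82, 163; min = 82
  Partition 3: {68} vs {95,82} -> bundles 68, 177; min = 68
Step 3: MMS = max(95, 82, 68) = 95

95


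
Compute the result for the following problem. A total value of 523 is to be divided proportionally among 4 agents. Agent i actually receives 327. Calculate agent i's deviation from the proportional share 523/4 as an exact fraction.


Step 1: Proportional share = 523/4
Step 2: Agent's actual allocation = 327
Step 3: Excess = 327 - 523/4 = 785/4

785/4


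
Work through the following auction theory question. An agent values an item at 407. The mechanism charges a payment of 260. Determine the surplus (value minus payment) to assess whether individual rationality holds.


Step 1: Surplus = value - payment = 407 - 260 = 147
Step 2: IR is satisfied (surplus >= 0)

147


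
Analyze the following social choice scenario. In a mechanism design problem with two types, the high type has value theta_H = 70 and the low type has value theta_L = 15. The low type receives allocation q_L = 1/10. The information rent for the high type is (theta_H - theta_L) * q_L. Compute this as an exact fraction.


Step 1: theta_H - theta_L = 70 - 15 = 55
Step 2: Information rent = (theta_H - theta_L) * q_L
Step 3: = 55 * 1/10
Step 4: = 11/2

11/2


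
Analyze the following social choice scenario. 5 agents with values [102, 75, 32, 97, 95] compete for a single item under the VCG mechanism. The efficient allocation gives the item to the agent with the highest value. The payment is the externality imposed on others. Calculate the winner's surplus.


Step 1: The winner is the agent with the highest value: agent 0 with value 102
Step 2: Values of other agents: [75, 32, 97, 95]
Step 3: VCG payment = max of others' values = 97
Step 4: Surplus = 102 - 97 = 5

5


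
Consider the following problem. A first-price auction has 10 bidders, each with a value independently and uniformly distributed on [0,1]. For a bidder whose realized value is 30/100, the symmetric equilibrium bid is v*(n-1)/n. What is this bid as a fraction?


Step 1: The symmetric BNE bidding function is b(v) = v * (n-1) / n
Step 2: Substitute v = 3/10 and n = 10
Step 3: b = 3/10 * 9/10
Step 4: b = 27/100

27/100


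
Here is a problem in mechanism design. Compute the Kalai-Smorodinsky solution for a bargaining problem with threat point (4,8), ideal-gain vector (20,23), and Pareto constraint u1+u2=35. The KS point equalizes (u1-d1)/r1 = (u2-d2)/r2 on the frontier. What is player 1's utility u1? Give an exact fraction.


Step 1: At the KS point, (u1-d1)/r1 = (u2-d2)/r2 = t and u1+u2 = 35
Step 2: u1 = d1 + r1*t and u2 = d2 + r2*t, so (d1 + r1*t) + (d2 + r2*t) = 35
Step 3: t = (35 - 4 - 8)/(20 + 23) = 23/43
Step 4: u1 = d1 + r1*t = 4 + 20 * 23/43 = 632/43
Step 5: (Check: u2 = d2 + r2*t = 873/43; u1+u2 = 632/43 + 873/43 = 35, on the frontier.)

632/43


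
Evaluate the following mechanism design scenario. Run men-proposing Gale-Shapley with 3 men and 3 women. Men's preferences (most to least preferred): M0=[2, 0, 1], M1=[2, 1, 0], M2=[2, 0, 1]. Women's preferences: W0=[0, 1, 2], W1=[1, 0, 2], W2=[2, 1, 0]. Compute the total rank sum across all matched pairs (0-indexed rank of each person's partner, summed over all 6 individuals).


Step 1: Run Gale-Shapley (men propose, women hold best offer):
  M0 proposes to W2; she accepts
  M1 proposes to W2; she switches from M0
  M2 proposes to W2; she switches from M1
  M0 proposes to W0; she accepts
  M1 proposes to W1; she accepts
Step 2: Final matching: W0-M0, W1-M1, W2-M2
Step 3: 0-indexed ranks (man's rank of his match, then woman's): 1 + 0 + 1 + 0 + 0 + 0
Step 4: Total rank sum = 2

2


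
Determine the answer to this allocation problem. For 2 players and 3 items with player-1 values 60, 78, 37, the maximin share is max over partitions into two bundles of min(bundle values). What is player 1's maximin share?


Step 1: Item values = 60, 78, 37
Step 2: Enumerate all 2-bundle partitions and take the smaller bundle:
  Partition 1: {60} vs {78,37} -> bundles 60, 115; min = 60
  Partition 2: {78} vs {60,37} -> bundles 78, 97; min = 78
  Partition 3: {37} vs {60,78} -> bundles 37, 138; min = 37
Step 3: MMS = max(60, 78, 37) = 78

78


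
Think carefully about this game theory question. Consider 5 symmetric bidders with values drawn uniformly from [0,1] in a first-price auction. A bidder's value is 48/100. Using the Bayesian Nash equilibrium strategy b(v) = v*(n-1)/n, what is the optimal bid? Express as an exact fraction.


Step 1: The symmetric BNE bidding function is b(v) = v * (n-1) / n
Step 2: Substitute v = 12/25 and n = 5
Step 3: b = 12/25 * 4/5
Step 4: b = 48/125

48/125


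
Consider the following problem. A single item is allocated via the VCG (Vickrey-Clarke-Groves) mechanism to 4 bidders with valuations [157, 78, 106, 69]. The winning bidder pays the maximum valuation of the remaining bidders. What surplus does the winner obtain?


Step 1: The winner is the agent with the highest value: agent 0 with value 157
Step 2: Values of other agents: [78, 106, 69]
Step 3: VCG payment = max of others' values = 106
Step 4: Surplus = 157 - 106 = 51

51


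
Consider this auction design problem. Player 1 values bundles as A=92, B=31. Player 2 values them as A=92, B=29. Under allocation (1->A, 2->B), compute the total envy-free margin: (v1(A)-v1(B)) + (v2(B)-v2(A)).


Step 1: Player 1's margin = v1(A) - v1(B) = 92 - 31 = 61
Step 2: Player 2's margin = v2(B) - v2(A) = 29 - 92 = -63
Step 3: Total margin = 61 + -63 = -2

-2


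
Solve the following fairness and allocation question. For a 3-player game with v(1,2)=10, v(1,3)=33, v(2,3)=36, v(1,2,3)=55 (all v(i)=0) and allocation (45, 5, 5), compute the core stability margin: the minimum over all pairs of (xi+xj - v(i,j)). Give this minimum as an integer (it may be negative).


Step 1: Slack for coalition (1,2): x1+x2 - v12 = 50 - 10 = 40
Step 2: Slack for coalition (1,3): x1+x3 - v13 = 50 - 33 = 17
Step 3: Slack for coalition (2,3): x2+x3 - v23 = 10 - 36 = -26
Step 4: Minimum slack = min(40, 17, -26) = -26, attained by (2,3); coalition (2,3) can block (slack < 0), so the allocation is not in the core

-26


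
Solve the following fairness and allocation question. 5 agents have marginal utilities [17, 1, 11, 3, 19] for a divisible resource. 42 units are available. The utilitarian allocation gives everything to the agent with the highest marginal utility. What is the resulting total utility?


Step 1: The marginal utilities are [17, 1, 11, 3, 19]
Step 2: The highest marginal utility is 19
Step 3: All 42 units go to that agent
Step 4: Total utility = 19 * 42 = 798

798


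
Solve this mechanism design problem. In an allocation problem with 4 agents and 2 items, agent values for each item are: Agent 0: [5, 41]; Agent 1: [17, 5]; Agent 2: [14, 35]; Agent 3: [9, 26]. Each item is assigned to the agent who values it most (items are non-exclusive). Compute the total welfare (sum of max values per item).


Step 1: For each item, find the maximum value among all agents.
Step 2: Item 0 -> Agent 1 (value 17)
Step 3: Item 1 -> Agent 0 (value 41)
Step 4: Total welfare = 17 + 41 = 58

58


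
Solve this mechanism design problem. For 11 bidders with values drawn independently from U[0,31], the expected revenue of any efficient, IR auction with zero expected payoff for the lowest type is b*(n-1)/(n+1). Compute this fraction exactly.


Step 1: By Revenue Equivalence, expected revenue = b*(n-1)/(n+1)
Step 2: Substituting n = 11, b = 31
Step 3: Revenue = 31*(11-1)/(11+1) = 31*10/12
Step 4: Revenue = 310/12 = 155/6

155/6


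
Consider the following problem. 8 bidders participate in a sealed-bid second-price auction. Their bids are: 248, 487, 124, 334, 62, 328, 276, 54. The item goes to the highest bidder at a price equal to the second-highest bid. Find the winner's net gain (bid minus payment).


Step 1: Sort bids in descending order: 487, 334, 328, 276, 248, 124, 62, 54
Step 2: The winning bid is the highest: 487
Step 3: The payment equals the second-highest bid: 334
Step 4: Surplus = winner's bid - payment = 487 - 334 = 153

153


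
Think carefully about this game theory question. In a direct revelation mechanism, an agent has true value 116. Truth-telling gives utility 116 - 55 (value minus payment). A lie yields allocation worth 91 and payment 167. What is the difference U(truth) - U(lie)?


Step 1: U(truth) = value - payment = 116 - 55 = 61
Step 2: U(lie) = allocation - payment = 91 - 167 = -76
Step 3: IC gap = 61 - (-76) = 137

137


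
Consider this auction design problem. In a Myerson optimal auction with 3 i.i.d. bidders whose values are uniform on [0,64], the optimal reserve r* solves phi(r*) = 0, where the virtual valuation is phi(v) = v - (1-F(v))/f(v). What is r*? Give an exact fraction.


Step 1: For U[0,64], F(v) = v/64 and f(v) = 1/64
Step 2: phi(v) = v - (1 - v/64)/(1/64) = v - (64 - v) = 2v - 64
Step 3: Set phi(r*) = 0: 2r* - 64 = 0
Step 4: r* = 64/2 = 32 (the number of bidders n = 3 does not enter)

32


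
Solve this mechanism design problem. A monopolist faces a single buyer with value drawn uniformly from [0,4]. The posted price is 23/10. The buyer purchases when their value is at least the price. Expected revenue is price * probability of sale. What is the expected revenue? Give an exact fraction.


Step 1: Posted price r = 23/10, value support [0,4]
Step 2: P(v >= r) = (4 - 23/10)/4 = 17/40
Step 3: Expected revenue = r * P(v >= r) = 23/10 * 17/40
Step 4: Revenue = 391/400

391/400


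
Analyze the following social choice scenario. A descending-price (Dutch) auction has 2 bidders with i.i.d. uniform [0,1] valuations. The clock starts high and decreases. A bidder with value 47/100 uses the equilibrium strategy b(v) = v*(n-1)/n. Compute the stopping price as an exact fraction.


Step 1: Dutch auctions are strategically equivalent to first-price auctions
Step 2: The equilibrium bid is b(v) = v*(n-1)/n
Step 3: b = 47/100 * 1/2
Step 4: b = 47/200

47/200


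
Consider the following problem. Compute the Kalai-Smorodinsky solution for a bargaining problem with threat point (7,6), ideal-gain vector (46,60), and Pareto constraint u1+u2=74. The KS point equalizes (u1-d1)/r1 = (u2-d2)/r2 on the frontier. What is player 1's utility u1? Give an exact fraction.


Step 1: At the KS point, (u1-d1)/r1 = (u2-d2)/r2 = t and u1+u2 = 74
Step 2: u1 = d1 + r1*t and u2 = d2 + r2*t, so (d1 + r1*t) + (d2 + r2*t) = 74
Step 3: t = (74 - 7 - 6)/(46 + 60) = 61/106
Step 4: u1 = d1 + r1*t = 7 + 46 * 61/106 = 1774/53
Step 5: (Check: u2 = d2 + r2*t = 2148/53; u1+u2 = 1774/53 + 2148/53 = 74, on the frontier.)

1774/53


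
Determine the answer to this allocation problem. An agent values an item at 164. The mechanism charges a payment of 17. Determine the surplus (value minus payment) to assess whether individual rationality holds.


Step 1: Surplus = value - payment = 164 - 17 = 147
Step 2: IR is satisfied (surplus >= 0)

147


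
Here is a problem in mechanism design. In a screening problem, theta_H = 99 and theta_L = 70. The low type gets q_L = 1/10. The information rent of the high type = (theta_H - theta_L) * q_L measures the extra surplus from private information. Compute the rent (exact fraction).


Step 1: theta_H - theta_L = 99 - 70 = 29
Step 2: Information rent = (theta_H - theta_L) * q_L
Step 3: = 29 * 1/10
Step 4: = 29/10

29/10


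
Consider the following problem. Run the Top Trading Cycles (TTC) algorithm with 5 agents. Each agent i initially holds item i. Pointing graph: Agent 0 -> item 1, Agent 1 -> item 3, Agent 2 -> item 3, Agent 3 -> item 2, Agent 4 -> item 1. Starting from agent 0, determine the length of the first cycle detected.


Step 1: Trace the pointer graph from agent 0: 0 -> 1 -> 3 -> 2 -> 3
Step 2: A cycle is detected when we revisit agent 3
Step 3: The cycle is: 3 -> 2 -> 3
Step 4: Cycle length = 2

2


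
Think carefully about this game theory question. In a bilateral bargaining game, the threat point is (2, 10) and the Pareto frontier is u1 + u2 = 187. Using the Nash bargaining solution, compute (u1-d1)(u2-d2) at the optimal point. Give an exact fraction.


Step 1: The Nash solution splits surplus symmetrically above the disagreement point
Step 2: u1 = (total + d1 - d2)/2 = (187 + 2 - 10)/2 = 179/2
Step 3: u2 = (total - d1 + d2)/2 = (187 - 2 + 10)/2 = 195/2
Step 4: Nash product = (179/2 - 2) * (195/2 - 10)
Step 5: = 175/2 * 175/2 = 30625/4

30625/4


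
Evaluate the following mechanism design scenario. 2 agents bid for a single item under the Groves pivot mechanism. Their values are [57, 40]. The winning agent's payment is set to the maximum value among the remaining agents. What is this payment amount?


Step 1: The efficient winner is agent 0 with value 57
Step 2: Other agents' values: [40]
Step 3: Pivot payment = max(others) = 40
Step 4: The winner pays 40

40


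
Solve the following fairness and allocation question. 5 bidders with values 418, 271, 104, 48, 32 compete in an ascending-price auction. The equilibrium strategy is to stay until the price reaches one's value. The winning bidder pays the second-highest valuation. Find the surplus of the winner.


Step 1: Identify the highest value: 418
Step 2: Identify the second-highest value: 271
Step 3: The final price = second-highest value = 271
Step 4: Surplus = 418 - 271 = 147

147


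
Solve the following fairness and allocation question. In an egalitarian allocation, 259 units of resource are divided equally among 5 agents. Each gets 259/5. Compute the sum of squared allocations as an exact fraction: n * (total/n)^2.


Step 1: Each agent's share = 259/5
Step 2: Square of each share = (259/5)^2 = 67081/25
Step 3: Sum of squares = 5 * 67081/25 = 67081/5

67081/5


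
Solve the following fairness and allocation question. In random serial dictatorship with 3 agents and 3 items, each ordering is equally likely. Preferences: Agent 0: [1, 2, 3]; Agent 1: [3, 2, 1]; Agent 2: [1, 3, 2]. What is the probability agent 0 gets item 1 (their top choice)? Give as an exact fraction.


Step 1: Agent 0 wants item 1
Step 2: There are 6 possible orderings of agents
Step 3: In 3 orderings, agent 0 gets item 1
Step 4: Probability = 3/6 = 1/2

1/2


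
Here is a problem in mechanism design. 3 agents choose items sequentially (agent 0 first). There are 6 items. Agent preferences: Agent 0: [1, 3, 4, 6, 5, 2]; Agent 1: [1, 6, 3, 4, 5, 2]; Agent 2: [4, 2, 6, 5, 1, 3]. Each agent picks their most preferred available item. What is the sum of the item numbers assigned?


Step 1: Agent 0 picks item 1
Step 2: Agent 1 picks item 6
Step 3: Agent 2 picks item 4
Step 4: Sum = 1 + 6 + 4 = 11

11


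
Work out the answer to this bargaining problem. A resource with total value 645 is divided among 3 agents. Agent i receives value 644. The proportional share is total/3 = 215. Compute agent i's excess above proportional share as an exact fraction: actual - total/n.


Step 1: Proportional share = 645/3 = 215
Step 2: Agent's actual allocation = 644
Step 3: Excess = 644 - 215 = 429

429


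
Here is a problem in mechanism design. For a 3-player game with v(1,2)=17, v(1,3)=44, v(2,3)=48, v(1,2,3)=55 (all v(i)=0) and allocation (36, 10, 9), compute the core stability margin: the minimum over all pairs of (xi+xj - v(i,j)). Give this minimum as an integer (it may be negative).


Step 1: Slack for coalition (1,2): x1+x2 - v12 = 46 - 17 = 29
Step 2: Slack for coalition (1,3): x1+x3 - v13 = 45 - 44 = 1
Step 3: Slack for coalition (2,3): x2+x3 - v23 = 19 - 48 = -29
Step 4: Minimum slack = min(29, 1, -29) = -29, attained by (2,3); coalition (2,3) can block (slack < 0), so the allocation is not in the core

-29


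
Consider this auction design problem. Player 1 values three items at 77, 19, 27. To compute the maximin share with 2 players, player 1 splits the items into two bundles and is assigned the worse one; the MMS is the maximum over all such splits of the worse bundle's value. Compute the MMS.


Step 1: Item values = 77, 19, 27
Step 2: Enumerate all 2-bundle partitions and take the smaller bundle:
  Partition 1: {77} vs {19,27} -> bundles 77, 46; min = 46
  Partition 2: {19} vs {77,27} -> bundles 19, 104; min = 19
  Partition 3: {27} vs {77,19} -> bundles 27, 96; min = 27
Step 3: MMS = max(46, 19, 27) = 46

46


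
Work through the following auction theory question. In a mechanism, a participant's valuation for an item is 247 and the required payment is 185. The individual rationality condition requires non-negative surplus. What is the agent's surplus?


Step 1: Surplus = value - payment = 247 - 185 = 62
Step 2: IR is satisfied (surplus >= 0)

62


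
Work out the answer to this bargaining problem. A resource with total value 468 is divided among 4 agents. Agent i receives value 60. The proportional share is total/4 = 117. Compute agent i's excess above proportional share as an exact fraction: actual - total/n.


Step 1: Proportional share = 468/4 = 117
Step 2: Agent's actual allocation = 60
Step 3: Excess = 60 - 117 = -57

-57


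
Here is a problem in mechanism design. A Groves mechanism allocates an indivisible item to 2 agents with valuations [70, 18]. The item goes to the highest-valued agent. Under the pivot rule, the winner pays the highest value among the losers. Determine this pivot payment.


Step 1: The efficient winner is agent 0 with value 70
Step 2: Other agents' values: [18]
Step 3: Pivot payment = max(others) = 18
Step 4: The winner pays 18

18


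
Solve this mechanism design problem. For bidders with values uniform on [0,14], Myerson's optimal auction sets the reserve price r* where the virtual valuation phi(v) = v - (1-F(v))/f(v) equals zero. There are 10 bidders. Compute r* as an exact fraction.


Step 1: For U[0,14], F(v) = v/14 and f(v) = 1/14
Step 2: phi(v) = v - (1 - v/14)/(1/14) = v - (14 - v) = 2v - 14
Step 3: Set phi(r*) = 0: 2r* - 14 = 0
Step 4: r* = 14/2 = 7 (the number of bidders n = 10 does not enter)

7


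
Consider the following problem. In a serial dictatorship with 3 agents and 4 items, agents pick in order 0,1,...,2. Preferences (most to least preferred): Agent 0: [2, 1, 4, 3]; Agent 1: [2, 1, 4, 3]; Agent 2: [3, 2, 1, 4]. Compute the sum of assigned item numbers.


Step 1: Agent 0 picks item 2
Step 2: Agent 1 picks item 1
Step 3: Agent 2 picks item 3
Step 4: Sum = 2 + 1 + 3 = 6

6


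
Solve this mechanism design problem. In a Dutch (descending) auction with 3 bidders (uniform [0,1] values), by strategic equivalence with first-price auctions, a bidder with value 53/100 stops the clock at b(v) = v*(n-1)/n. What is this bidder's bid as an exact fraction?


Step 1: Dutch auctions are strategically equivalent to first-price auctions
Step 2: The equilibrium bid is b(v) = v*(n-1)/n
Step 3: b = 53/100 * 2/3
Step 4: b = 53/150

53/150


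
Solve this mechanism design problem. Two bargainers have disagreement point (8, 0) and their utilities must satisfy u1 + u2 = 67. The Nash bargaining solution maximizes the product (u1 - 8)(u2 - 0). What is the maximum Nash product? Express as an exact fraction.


Step 1: The Nash solution splits surplus symmetrically above the disagreement point
Step 2: u1 = (total + d1 - d2)/2 = (67 + 8 - 0)/2 = 75/2
Step 3: u2 = (total - d1 + d2)/2 = (67 - 8 + 0)/2 = 59/2
Step 4: Nash product = (75/2 - 8) * (59/2 - 0)
Step 5: = 59/2 * 59/2 = 3481/4

3481/4


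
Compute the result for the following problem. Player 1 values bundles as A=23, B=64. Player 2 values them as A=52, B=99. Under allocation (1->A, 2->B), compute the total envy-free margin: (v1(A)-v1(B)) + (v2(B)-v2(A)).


Step 1: Player 1's margin = v1(A) - v1(B) = 23 - 64 = -41
Step 2: Player 2's margin = v2(B) - v2(A) = 99 - 52 = 47
Step 3: Total margin = -41 + 47 = 6

6


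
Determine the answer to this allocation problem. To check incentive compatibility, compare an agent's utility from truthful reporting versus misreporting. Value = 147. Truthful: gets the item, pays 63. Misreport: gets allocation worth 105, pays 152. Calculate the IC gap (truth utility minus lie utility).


Step 1: U(truth) = value - payment = 147 - 63 = 84
Step 2: U(lie) = allocation - payment = 105 - 152 = -47
Step 3: IC gap = 84 - (-47) = 131

131


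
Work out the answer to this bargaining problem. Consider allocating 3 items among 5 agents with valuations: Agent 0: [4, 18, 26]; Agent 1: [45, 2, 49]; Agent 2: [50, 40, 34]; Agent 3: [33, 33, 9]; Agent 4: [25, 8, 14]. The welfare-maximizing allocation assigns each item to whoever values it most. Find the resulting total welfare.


Step 1: For each item, find the maximum value among all agents.
Step 2: Item 0 -> Agent 2 (value 50)
Step 3: Item 1 -> Agent 2 (value 40)
Step 4: Item 2 -> Agent 1 (value 49)
Step 5: Total welfare = 50 + 40 + 49 = 139

139


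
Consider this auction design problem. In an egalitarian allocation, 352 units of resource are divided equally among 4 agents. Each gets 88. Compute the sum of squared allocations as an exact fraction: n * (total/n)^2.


Step 1: Each agent's share = 352/4 = 88
Step 2: Square of each share = (88)^2 = 7744
Step 3: Sum of squares = 4 * 7744 = 30976

30976


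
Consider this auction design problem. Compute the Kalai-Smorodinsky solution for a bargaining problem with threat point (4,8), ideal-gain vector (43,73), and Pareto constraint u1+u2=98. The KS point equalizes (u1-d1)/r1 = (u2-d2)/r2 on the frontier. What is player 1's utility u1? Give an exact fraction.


Step 1: At the KS point, (u1-d1)/r1 = (u2-d2)/r2 = t and u1+u2 = 98
Step 2: u1 = d1 + r1*t and u2 = d2 + r2*t, so (d1 + r1*t) + (d2 + r2*t) = 98
Step 3: t = (98 - 4 - 8)/(43 + 73) = 86/116 = 43/58
Step 4: u1 = d1 + r1*t = 4 + 43 * 43/58 = 2081/58
Step 5: (Check: u2 = d2 + r2*t = 3603/58; u1+u2 = 2081/58 + 3603/58 = 98, on the frontier.)

2081/58


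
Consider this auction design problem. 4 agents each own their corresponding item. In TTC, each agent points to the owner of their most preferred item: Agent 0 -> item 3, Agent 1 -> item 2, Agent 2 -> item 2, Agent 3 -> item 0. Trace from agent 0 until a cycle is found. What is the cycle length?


Step 1: Trace the pointer graph from agent 0: 0 -> 3 -> 0
Step 2: A cycle is detected when we revisit agent 0
Step 3: The cycle is: 0 -> 3 -> 0
Step 4: Cycle length = 2

2


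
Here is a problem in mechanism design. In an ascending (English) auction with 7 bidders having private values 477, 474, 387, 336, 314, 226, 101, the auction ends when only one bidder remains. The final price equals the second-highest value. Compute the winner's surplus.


Step 1: Identify the highest value: 477
Step 2: Identify the second-highest value: 474
Step 3: The final price = second-highest value = 474
Step 4: Surplus = 477 - 474 = 3

3


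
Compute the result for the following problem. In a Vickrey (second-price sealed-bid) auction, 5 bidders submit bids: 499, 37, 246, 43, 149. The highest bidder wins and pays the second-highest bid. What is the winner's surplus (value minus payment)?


Step 1: Sort bids in descending order: 499, 246, 149, 43, 37
Step 2: The winning bid is the highest: 499
Step 3: The payment equals the second-highest bid: 246
Step 4: Surplus = winner's bid - payment = 499 - 246 = 253

253


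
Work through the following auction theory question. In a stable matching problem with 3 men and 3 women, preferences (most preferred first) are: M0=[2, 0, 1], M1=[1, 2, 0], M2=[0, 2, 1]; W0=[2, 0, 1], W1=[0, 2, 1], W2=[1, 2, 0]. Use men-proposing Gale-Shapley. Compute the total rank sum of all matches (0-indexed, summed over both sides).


Step 1: Run Gale-Shapley (men propose, women hold best offer):
  M0 proposes to W2; she accepts
  M1 proposes to W1; she accepts
  M2 proposes to W0; she accepts
Step 2: Final matching: W0-M2, W1-M1, W2-M0
Step 3: 0-indexed ranks (man's rank of his match, then woman's): 0 + 0 + 0 + 2 + 0 + 2
Step 4: Total rank sum = 4

4


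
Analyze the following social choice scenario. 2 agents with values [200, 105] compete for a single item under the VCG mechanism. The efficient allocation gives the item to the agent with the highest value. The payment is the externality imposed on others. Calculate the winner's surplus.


Step 1: The winner is the agent with the highest value: agent 0 with value 200
Step 2: Values of other agents: [105]
Step 3: VCG payment = max of others' values = 105
Step 4: Surplus = 200 - 105 = 95

95


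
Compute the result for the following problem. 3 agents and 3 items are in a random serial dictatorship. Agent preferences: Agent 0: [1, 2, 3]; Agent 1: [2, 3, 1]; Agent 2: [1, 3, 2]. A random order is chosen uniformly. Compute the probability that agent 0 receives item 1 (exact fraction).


Step 1: Agent 0 wants item 1
Step 2: There are 6 possible orderings of agents
Step 3: In 3 orderings, agent 0 gets item 1
Step 4: Probability = 3/6 = 1/2

1/2


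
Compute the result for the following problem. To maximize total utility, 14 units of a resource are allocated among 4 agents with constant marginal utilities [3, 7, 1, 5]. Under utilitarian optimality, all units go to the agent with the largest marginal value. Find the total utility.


Step 1: The marginal utilities are [3, 7, 1, 5]
Step 2: The highest marginal utility is 7
Step 3: All 14 units go to that agent
Step 4: Total utility = 7 * 14 = 98

98


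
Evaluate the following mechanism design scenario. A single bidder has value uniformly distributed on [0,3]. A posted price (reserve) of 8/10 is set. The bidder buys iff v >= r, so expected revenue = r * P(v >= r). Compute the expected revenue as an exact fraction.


Step 1: Posted price r = 4/5, value support [0,3]
Step 2: P(v >= r) = (3 - 4/5)/3 = 11/15
Step 3: Expected revenue = r * P(v >= r) = 4/5 * 11/15
Step 4: Revenue = 44/75

44/75


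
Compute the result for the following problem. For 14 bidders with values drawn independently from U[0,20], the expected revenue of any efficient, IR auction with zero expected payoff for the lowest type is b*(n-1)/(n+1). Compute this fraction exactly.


Step 1: By Revenue Equivalence, expected revenue = b*(n-1)/(n+1)
Step 2: Substituting n = 14, b = 20
Step 3: Revenue = 20*(14-1)/(14+1) = 20*13/15
Step 4: Revenue = 260/15 = 52/3

52/3


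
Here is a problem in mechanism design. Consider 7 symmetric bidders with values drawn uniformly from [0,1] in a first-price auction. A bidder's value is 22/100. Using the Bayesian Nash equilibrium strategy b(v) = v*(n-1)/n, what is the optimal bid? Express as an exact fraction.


Step 1: The symmetric BNE bidding function is b(v) = v * (n-1) / n
Step 2: Substitute v = 11/50 and n = 7
Step 3: b = 11/50 * 6/7
Step 4: b = 33/175

33/175


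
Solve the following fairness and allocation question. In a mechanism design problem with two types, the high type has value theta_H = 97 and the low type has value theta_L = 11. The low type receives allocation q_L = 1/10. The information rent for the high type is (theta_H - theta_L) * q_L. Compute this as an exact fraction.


Step 1: theta_H - theta_L = 97 - 11 = 86
Step 2: Information rent = (theta_H - theta_L) * q_L
Step 3: = 86 * 1/10
Step 4: = 43/5

43/5


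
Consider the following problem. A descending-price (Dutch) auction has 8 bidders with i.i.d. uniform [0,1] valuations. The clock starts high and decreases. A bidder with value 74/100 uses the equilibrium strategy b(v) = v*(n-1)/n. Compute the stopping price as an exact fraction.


Step 1: Dutch auctions are strategically equivalent to first-price auctions
Step 2: The equilibrium bid is b(v) = v*(n-1)/n
Step 3: b = 37/50 * 7/8
Step 4: b = 259/400

259/400


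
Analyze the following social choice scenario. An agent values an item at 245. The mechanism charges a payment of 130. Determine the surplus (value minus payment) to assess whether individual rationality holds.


Step 1: Surplus = value - payment = 245 - 130 = 115
Step 2: IR is satisfied (surplus >= 0)

115


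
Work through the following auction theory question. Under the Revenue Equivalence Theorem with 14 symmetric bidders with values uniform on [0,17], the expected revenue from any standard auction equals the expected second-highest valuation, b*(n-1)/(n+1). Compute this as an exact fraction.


Step 1: By Revenue Equivalence, expected revenue = b*(n-1)/(n+1)
Step 2: Substituting n = 14, b = 17
Step 3: Revenue = 17*(14-1)/(14+1) = 17*13/15
Step 4: Revenue = 221/15

221/15


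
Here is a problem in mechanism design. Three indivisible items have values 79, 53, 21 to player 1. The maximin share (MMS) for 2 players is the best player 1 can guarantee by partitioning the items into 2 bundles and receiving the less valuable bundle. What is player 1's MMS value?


Step 1: Item values = 79, 53, 21
Step 2: Enumerate all 2-bundle partitions and take the smaller bundle:
  Partition 1: {79} vs {53,21} -> bundles 79, 74; min = 74
  Partition 2: {53} vs {79,21} -> bundles 53, 100; min = 53
  Partition 3: {21} vs {79,53} -> bundles 21, 132; min = 21
Step 3: MMS = max(74, 53, 21) = 74

74


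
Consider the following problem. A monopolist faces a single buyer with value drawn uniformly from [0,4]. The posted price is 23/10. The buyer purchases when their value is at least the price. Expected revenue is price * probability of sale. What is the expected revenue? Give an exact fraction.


Step 1: Posted price r = 23/10, value support [0,4]
Step 2: P(v >= r) = (4 - 23/10)/4 = 17/40
Step 3: Expected revenue = r * P(v >= r) = 23/10 * 17/40
Step 4: Revenue = 391/400

391/400


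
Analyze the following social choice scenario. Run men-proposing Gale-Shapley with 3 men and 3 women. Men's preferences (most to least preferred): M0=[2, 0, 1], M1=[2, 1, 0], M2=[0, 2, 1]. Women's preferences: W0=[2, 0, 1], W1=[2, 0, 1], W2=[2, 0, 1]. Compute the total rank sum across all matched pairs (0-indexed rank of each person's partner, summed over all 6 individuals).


Step 1: Run Gale-Shapley (men propose, women hold best offer):
  M0 proposes to W2; she accepts
  M1 proposes to W2; rejected
  M1 proposes to W1; she accepts
  M2 proposes to W0; she accepts
Step 2: Final matching: W0-M2, W1-M1, W2-M0
Step 3: 0-indexed ranks (man's rank of his match, then woman's): 0 + 0 + 1 + 2 + 0 + 1
Step 4: Total rank sum = 4

4


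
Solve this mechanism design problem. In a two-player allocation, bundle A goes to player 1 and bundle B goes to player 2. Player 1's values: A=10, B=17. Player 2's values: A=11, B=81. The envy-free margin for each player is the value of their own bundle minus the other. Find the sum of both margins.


Step 1: Player 1's margin = v1(A) - v1(B) = 10 - 17 = -7
Step 2: Player 2's margin = v2(B) - v2(A) = 81 - 11 = 70
Step 3: Total margin = -7 + 70 = 63

63


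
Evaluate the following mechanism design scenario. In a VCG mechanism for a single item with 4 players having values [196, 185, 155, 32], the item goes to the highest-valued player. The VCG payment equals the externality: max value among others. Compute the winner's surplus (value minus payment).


Step 1: The winner is the agent with the highest value: agent 0 with value 196
Step 2: Values of other agents: [185, 155, 32]
Step 3: VCG payment = max of others' values = 185
Step 4: Surplus = 196 - 185 = 11

11


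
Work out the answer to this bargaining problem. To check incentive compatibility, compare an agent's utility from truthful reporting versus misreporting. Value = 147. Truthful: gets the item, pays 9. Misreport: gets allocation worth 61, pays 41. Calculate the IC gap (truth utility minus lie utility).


Step 1: U(truth) = value - payment = 147 - 9 = 138
Step 2: U(lie) = allocation - payment = 61 - 41 = 20
Step 3: IC gap = 138 - 20 = 118

118


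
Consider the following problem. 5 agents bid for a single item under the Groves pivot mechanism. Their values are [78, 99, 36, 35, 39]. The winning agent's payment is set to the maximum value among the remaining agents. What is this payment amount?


Step 1: The efficient winner is agent 1 with value 99
Step 2: Other agents' values: [78, 36, 35, 39]
Step 3: Pivot payment = max(others) = 78
Step 4: The winner pays 78

78


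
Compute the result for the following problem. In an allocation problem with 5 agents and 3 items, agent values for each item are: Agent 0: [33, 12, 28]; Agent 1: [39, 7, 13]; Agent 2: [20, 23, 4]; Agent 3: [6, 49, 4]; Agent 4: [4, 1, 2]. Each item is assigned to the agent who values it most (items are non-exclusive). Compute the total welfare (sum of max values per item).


Step 1: For each item, find the maximum value among all agents.
Step 2: Item 0 -> Agent 1 (value 39)
Step 3: Item 1 -> Agent 3 (value 49)
Step 4: Item 2 -> Agent 0 (value 28)
Step 5: Total welfare = 39 + 49 + 28 = 116

116


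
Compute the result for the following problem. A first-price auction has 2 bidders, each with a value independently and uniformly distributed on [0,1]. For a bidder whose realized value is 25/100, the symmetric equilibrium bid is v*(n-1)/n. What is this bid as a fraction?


Step 1: The symmetric BNE bidding function is b(v) = v * (n-1) / n
Step 2: Substitute v = 1/4 and n = 2
Step 3: b = 1/4 * 1/2
Step 4: b = 1/8

1/8


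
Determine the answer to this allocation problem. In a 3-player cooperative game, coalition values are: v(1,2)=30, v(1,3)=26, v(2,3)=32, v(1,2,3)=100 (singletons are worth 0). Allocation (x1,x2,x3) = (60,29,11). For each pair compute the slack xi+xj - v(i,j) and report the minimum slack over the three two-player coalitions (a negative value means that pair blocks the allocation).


Step 1: Slack for coalition (1,2): x1+x2 - v12 = 89 - 30 = 59
Step 2: Slack for coalition (1,3): x1+x3 - v13 = 71 - 26 = 45
Step 3: Slack for coalition (2,3): x2+x3 - v23 = 40 - 32 = 8
Step 4: Minimum slack = min(59, 45, 8) = 8, attained by (2,3); no pair can gain by deviating, so the allocation is in the core

8


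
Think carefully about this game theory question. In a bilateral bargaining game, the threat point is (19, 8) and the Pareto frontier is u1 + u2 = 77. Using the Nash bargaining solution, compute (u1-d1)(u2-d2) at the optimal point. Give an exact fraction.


Step 1: The Nash solution splits surplus symmetrically above the disagreement point
Step 2: u1 = (total + d1 - d2)/2 = (77 + 19 - 8)/2 = 44
Step 3: u2 = (total - d1 + d2)/2 = (77 - 19 + 8)/2 = 33
Step 4: Nash product = (44 - 19) * (33 - 8)
Step 5: = 25 * 25 = 625

625


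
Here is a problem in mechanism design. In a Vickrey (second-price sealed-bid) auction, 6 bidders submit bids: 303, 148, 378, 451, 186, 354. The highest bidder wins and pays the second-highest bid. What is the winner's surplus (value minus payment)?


Step 1: Sort bids in descending order: 451, 378, 354, 303, 186, 148
Step 2: The winning bid is the highest: 451
Step 3: The payment equals the second-highest bid: 378
Step 4: Surplus = winner's bid - payment = 451 - 378 = 73

73


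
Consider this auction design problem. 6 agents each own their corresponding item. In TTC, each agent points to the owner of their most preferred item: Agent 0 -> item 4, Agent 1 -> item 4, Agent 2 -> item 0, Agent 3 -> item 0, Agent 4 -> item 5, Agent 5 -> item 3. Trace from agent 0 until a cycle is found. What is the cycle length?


Step 1: Trace the pointer graph from agent 0: 0 -> 4 -> 5 -> 3 -> 0
Step 2: A cycle is detected when we revisit agent 0
Step 3: The cycle is: 0 -> 4 -> 5 -> 3 -> 0
Step 4: Cycle length = 4

4


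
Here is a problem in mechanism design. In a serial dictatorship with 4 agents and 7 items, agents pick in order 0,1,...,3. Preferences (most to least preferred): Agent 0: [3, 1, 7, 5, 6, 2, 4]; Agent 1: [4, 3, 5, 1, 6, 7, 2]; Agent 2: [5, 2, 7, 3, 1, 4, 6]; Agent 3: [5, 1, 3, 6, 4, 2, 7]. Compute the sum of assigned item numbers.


Step 1: Agent 0 picks item 3
Step 2: Agent 1 picks item 4
Step 3: Agent 2 picks item 5
Step 4: Agent 3 picks item 1
Step 5: Sum = 3 + 4 + 5 + 1 = 13

13


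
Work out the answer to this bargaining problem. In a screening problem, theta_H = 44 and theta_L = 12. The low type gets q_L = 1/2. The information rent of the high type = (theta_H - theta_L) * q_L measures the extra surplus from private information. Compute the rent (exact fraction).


Step 1: theta_H - theta_L = 44 - 12 = 32
Step 2: Information rent = (theta_H - theta_L) * q_L
Step 3: = 32 * 1/2
Step 4: = 16

16


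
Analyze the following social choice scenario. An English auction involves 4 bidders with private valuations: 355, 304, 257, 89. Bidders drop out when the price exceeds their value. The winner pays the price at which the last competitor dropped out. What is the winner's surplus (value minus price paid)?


Step 1: Identify the highest value: 355
Step 2: Identify the second-highest value: 304
Step 3: The final price = second-highest value = 304
Step 4: Surplus = 355 - 304 = 51

51


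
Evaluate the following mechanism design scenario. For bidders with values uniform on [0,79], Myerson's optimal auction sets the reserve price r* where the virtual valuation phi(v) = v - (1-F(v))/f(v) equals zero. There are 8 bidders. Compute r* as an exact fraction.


Step 1: For U[0,79], F(v) = v/79 and f(v) = 1/79
Step 2: phi(v) = v - (1 - v/79)/(1/79) = v - (79 - v) = 2v - 79
Step 3: Set phi(r*) = 0: 2r* - 79 = 0
Step 4: r* = 79/2 (the number of bidders n = 8 does not enter)

79/2


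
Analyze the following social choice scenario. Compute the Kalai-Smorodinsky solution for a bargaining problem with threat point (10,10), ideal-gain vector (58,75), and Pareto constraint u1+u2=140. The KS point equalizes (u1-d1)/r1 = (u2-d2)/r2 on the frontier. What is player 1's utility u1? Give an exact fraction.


Step 1: At the KS point, (u1-d1)/r1 = (u2-d2)/r2 = t and u1+u2 = 140
Step 2: u1 = d1 + r1*t and u2 = d2 + r2*t, so (d1 + r1*t) + (d2 + r2*t) = 140
Step 3: t = (140 - 10 - 10)/(58 + 75) = 120/133
Step 4: u1 = d1 + r1*t = 10 + 58 * 120/133 = 8290/133
Step 5: (Check: u2 = d2 + r2*t = 10330/133; u1+u2 = 8290/133 + 10330/133 = 140, on the frontier.)

8290/133


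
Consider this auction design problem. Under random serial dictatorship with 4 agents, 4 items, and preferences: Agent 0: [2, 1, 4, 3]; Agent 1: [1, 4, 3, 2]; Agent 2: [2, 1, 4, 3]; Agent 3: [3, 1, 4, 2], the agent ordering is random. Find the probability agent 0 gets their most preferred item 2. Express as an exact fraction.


Step 1: Agent 0 wants item 2
Step 2: There are 24 possible orderings of agents
Step 3: In 12 orderings, agent 0 gets item 2
Step 4: Probability = 12/24 = 1/2

1/2


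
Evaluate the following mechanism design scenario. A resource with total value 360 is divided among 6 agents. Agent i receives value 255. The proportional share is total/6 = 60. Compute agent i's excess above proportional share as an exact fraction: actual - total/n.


Step 1: Proportional share = 360/6 = 60
Step 2: Agent's actual allocation = 255
Step 3: Excess = 255 - 60 = 195

195
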